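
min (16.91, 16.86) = 16.86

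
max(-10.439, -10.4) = -10.4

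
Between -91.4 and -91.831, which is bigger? -91.4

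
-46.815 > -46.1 False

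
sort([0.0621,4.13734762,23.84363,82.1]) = [0.0621,4.13734762,23.84363,82.1]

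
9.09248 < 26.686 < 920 True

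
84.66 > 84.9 False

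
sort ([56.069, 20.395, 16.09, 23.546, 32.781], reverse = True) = [56.069, 32.781, 23.546, 20.395, 16.09]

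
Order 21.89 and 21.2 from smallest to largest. 21.2, 21.89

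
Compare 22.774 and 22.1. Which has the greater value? 22.774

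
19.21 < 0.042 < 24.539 False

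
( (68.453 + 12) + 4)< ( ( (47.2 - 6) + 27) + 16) False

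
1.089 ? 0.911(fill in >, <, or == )>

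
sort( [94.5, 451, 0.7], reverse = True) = [451, 94.5, 0.7]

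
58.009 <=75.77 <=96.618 True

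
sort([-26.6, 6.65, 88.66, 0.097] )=[-26.6, 0.097, 6.65, 88.66]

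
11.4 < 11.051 False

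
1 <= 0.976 False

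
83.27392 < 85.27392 True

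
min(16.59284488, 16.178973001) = 16.178973001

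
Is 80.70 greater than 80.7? No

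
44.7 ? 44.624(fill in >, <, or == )>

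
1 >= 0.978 True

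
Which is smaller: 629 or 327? 327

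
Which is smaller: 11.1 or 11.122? 11.1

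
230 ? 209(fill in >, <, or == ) >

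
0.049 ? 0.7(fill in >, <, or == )<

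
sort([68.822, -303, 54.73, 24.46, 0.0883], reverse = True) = [68.822, 54.73, 24.46, 0.0883, -303]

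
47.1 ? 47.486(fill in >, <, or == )<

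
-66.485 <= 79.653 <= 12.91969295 False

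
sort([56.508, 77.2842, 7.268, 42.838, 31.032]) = [7.268, 31.032, 42.838, 56.508, 77.2842]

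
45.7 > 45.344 True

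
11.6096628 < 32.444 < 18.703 False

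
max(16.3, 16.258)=16.3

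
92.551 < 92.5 False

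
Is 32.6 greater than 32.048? Yes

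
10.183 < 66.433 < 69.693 True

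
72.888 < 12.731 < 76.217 False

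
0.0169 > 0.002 True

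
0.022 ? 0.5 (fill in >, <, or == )<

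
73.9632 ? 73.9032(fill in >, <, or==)>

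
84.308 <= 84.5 True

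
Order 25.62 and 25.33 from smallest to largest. 25.33, 25.62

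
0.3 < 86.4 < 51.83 False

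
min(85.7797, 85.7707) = 85.7707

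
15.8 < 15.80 False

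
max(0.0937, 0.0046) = 0.0937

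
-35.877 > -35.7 False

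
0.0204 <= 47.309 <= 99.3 True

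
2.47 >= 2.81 False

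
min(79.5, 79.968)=79.5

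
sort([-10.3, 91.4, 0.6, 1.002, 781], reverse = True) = [781, 91.4, 1.002, 0.6, -10.3]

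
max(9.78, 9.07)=9.78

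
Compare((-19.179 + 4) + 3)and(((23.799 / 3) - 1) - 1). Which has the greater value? (((23.799 / 3) - 1) - 1)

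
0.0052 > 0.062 False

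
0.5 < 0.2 False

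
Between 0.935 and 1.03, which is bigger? 1.03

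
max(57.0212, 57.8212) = 57.8212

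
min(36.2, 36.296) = 36.2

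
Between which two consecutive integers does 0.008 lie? 0 and 1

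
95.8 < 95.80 False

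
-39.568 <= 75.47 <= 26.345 False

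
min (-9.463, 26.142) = -9.463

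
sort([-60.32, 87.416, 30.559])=[-60.32, 30.559, 87.416]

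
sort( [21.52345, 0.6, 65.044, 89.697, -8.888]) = [-8.888, 0.6, 21.52345, 65.044, 89.697]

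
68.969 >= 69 False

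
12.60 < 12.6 False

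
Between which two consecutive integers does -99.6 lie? -100 and -99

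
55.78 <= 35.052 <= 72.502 False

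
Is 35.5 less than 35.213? No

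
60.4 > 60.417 False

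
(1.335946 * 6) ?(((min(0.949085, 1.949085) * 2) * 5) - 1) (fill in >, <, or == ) <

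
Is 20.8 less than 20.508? No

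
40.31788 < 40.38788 True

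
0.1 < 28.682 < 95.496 True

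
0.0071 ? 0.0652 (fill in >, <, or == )<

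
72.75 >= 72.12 True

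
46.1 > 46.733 False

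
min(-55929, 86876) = -55929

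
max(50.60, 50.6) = 50.6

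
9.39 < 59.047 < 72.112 True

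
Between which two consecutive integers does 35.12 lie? 35 and 36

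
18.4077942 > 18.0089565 True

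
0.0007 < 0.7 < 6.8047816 True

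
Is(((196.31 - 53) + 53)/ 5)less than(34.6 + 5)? Yes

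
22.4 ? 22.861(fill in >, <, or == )<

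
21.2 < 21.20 False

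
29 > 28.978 True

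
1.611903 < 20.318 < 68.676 True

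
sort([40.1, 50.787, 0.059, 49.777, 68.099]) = [0.059, 40.1, 49.777, 50.787, 68.099]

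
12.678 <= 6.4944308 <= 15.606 False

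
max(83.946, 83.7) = 83.946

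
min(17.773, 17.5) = 17.5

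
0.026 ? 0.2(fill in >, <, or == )<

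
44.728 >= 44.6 True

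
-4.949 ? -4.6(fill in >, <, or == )<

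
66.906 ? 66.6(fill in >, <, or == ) >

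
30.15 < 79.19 True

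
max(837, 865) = 865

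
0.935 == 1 False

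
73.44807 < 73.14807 False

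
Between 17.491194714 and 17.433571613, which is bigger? 17.491194714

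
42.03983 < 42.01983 False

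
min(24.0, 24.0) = 24.0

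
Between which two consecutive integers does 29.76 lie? 29 and 30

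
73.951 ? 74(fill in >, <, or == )<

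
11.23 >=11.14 True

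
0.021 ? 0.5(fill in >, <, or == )<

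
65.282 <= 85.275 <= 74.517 False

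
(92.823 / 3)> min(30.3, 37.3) True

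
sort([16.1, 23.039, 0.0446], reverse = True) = [23.039, 16.1, 0.0446]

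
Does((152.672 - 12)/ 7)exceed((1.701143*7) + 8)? Yes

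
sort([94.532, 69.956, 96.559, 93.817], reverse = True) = [96.559, 94.532, 93.817, 69.956]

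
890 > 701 True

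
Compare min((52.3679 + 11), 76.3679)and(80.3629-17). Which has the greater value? min((52.3679 + 11), 76.3679)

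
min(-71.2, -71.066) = -71.2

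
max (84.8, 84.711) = 84.8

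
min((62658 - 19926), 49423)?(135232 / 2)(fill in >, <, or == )<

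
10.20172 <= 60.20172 True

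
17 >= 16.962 True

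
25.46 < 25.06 False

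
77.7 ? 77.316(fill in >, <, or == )>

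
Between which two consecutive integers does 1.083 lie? 1 and 2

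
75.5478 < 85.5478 True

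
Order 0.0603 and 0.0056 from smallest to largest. 0.0056, 0.0603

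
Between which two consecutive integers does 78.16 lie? 78 and 79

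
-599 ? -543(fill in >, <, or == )<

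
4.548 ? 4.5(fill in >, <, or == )>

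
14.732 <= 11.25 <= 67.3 False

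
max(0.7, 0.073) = 0.7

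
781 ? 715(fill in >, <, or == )>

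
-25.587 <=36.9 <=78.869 True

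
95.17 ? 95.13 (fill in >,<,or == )>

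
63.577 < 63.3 False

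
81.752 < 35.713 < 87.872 False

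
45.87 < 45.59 False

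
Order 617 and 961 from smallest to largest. 617, 961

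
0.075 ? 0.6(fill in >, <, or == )<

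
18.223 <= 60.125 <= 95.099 True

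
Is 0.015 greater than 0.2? No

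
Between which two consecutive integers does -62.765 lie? -63 and -62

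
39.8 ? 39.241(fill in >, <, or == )>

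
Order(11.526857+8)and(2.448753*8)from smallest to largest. (11.526857+8), (2.448753*8)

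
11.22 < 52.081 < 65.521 True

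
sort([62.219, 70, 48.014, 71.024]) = [48.014, 62.219, 70, 71.024]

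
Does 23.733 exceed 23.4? Yes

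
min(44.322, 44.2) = 44.2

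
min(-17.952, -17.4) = -17.952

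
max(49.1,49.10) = 49.10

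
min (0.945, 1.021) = 0.945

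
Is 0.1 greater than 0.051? Yes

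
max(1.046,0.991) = 1.046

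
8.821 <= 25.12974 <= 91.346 True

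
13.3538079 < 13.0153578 False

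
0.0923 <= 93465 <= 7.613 False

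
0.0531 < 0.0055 False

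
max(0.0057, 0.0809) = 0.0809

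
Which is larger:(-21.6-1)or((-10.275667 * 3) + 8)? (-21.6-1)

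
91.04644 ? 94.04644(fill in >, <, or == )<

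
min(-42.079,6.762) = -42.079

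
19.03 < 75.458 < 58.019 False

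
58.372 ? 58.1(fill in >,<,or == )>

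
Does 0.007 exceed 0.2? No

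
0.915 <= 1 True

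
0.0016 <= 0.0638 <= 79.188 True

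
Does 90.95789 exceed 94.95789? No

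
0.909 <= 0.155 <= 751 False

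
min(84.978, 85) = 84.978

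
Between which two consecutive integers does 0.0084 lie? 0 and 1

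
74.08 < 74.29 True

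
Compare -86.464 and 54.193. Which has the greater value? 54.193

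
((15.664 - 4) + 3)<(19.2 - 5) False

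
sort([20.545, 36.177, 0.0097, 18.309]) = [0.0097, 18.309, 20.545, 36.177]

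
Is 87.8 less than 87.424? No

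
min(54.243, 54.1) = 54.1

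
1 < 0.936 False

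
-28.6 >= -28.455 False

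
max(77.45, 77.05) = 77.45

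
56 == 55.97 False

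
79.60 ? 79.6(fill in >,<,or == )==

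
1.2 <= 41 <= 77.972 True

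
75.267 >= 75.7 False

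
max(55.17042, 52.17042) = 55.17042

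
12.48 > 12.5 False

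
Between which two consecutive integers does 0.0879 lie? 0 and 1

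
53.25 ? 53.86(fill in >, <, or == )<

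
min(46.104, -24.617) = -24.617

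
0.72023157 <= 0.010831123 False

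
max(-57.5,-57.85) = -57.5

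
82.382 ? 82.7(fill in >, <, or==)<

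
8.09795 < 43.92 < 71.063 True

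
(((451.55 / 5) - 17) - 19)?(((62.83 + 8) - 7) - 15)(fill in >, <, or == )>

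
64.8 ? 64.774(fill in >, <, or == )>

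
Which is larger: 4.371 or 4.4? 4.4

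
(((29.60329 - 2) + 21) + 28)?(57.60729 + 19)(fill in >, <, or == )<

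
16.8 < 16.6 False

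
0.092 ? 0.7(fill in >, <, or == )<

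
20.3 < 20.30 False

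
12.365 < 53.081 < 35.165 False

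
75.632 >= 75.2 True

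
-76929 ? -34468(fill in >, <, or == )<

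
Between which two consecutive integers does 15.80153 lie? 15 and 16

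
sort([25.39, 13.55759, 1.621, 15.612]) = [1.621, 13.55759, 15.612, 25.39]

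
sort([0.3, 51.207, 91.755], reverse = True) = [91.755, 51.207, 0.3]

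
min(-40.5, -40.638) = -40.638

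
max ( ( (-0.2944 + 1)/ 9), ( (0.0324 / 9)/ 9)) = 0.0784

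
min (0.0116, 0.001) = 0.001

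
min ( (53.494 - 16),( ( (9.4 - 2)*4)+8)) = 37.494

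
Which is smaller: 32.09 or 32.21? 32.09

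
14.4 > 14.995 False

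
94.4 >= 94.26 True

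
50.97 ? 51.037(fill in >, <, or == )<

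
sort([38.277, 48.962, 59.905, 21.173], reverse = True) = [59.905, 48.962, 38.277, 21.173]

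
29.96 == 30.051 False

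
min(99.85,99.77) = 99.77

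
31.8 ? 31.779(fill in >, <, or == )>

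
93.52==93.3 False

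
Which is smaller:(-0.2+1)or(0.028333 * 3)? (0.028333 * 3)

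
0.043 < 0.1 True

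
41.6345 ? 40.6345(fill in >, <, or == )>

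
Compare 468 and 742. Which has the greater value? 742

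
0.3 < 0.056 False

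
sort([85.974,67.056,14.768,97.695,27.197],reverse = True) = [97.695,85.974,67.056,27.197,14.768]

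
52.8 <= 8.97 False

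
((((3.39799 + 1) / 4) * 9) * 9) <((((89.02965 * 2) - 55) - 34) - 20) False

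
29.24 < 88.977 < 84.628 False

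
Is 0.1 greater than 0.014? Yes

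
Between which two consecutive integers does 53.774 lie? 53 and 54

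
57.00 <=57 True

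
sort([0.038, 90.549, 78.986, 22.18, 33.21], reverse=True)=[90.549, 78.986, 33.21, 22.18, 0.038]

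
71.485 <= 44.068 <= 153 False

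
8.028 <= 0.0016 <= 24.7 False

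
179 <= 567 True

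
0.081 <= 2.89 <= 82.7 True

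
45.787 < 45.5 False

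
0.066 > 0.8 False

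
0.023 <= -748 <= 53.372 False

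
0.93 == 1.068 False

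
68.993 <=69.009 True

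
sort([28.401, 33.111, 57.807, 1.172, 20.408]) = [1.172, 20.408, 28.401, 33.111, 57.807]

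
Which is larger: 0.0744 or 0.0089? 0.0744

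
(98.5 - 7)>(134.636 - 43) False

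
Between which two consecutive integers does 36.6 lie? 36 and 37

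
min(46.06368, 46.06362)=46.06362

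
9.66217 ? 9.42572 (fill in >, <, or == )>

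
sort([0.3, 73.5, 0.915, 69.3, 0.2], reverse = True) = [73.5, 69.3, 0.915, 0.3, 0.2]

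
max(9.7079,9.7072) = 9.7079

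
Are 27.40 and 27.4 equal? Yes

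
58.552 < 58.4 False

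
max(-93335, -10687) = -10687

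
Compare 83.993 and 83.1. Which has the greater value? 83.993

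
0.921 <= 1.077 True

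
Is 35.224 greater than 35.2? Yes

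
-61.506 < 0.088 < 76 True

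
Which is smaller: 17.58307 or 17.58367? 17.58307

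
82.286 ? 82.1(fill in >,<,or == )>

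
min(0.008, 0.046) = 0.008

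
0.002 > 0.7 False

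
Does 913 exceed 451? Yes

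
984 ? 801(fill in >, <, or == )>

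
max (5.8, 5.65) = 5.8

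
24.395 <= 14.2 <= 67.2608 False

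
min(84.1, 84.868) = 84.1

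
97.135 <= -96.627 False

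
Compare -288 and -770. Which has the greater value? -288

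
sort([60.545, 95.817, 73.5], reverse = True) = [95.817, 73.5, 60.545]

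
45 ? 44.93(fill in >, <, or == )>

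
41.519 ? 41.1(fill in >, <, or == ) >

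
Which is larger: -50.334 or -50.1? -50.1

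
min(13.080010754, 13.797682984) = 13.080010754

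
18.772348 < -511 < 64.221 False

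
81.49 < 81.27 False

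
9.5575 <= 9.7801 True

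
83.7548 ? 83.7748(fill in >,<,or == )<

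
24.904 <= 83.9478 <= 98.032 True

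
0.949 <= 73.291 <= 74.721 True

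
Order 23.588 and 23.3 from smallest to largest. 23.3, 23.588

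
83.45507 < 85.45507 True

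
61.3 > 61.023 True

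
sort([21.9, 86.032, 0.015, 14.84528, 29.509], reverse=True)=[86.032, 29.509, 21.9, 14.84528, 0.015]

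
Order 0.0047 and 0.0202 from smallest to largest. 0.0047, 0.0202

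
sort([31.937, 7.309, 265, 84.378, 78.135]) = [7.309, 31.937, 78.135, 84.378, 265]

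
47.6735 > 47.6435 True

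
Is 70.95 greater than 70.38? Yes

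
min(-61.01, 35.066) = -61.01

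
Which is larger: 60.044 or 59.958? 60.044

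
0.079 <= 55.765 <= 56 True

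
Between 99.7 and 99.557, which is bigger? 99.7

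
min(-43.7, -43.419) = -43.7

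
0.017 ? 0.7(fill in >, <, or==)<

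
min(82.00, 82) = 82.00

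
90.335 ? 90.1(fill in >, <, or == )>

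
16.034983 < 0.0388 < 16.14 False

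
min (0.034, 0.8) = 0.034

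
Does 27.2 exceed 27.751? No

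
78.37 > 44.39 True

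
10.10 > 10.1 False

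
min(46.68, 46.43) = 46.43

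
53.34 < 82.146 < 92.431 True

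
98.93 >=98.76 True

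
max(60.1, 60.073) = 60.1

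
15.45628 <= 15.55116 True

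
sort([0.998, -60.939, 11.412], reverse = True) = [11.412, 0.998, -60.939]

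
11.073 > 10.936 True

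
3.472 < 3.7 True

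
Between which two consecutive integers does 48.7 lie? 48 and 49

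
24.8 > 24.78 True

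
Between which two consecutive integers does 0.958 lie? 0 and 1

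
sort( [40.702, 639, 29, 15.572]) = [15.572, 29, 40.702, 639]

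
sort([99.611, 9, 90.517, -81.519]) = [-81.519, 9, 90.517, 99.611]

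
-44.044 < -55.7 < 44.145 False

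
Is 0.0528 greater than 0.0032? Yes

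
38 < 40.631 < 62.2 True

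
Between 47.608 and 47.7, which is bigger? 47.7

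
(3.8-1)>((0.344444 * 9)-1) True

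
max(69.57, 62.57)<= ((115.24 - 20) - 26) False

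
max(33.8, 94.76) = 94.76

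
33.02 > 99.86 False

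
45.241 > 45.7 False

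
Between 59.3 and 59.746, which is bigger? 59.746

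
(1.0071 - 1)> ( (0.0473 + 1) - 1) False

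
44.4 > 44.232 True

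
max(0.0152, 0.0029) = 0.0152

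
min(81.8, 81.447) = 81.447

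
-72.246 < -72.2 True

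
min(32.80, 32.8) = 32.80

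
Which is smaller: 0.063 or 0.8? 0.063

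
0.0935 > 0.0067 True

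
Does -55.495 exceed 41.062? No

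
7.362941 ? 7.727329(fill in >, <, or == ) <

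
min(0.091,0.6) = 0.091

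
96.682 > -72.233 True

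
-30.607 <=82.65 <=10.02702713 False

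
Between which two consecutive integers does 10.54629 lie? 10 and 11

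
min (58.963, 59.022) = 58.963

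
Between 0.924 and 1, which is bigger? 1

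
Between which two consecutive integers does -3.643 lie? -4 and -3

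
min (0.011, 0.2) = 0.011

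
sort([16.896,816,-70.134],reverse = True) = [816,16.896,-70.134]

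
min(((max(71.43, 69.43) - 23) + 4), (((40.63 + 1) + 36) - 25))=52.43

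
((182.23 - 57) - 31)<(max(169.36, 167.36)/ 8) False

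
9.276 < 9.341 True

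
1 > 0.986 True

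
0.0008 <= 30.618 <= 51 True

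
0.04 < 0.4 True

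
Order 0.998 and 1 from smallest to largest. 0.998, 1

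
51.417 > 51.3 True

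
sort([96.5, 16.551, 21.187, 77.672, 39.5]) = [16.551, 21.187, 39.5, 77.672, 96.5]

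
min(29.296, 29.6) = 29.296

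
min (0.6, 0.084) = 0.084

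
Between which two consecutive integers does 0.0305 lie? 0 and 1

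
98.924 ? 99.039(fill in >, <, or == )<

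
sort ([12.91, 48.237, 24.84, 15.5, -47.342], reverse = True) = [48.237, 24.84, 15.5, 12.91, -47.342]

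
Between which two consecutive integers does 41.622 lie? 41 and 42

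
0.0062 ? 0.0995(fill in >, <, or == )<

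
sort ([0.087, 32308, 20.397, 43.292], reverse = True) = [32308, 43.292, 20.397, 0.087]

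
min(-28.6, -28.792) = -28.792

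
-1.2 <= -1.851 False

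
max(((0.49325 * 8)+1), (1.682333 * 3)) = 5.046999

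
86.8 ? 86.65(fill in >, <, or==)>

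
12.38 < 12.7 True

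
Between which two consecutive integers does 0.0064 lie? 0 and 1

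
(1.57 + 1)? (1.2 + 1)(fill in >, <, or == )>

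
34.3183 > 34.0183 True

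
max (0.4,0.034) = 0.4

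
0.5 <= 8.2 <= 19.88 True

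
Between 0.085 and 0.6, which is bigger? 0.6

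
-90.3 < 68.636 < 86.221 True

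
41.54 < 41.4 False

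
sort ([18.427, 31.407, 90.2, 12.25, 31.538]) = [12.25, 18.427, 31.407, 31.538, 90.2]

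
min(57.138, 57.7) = 57.138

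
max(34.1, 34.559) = 34.559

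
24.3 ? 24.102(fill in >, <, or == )>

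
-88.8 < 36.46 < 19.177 False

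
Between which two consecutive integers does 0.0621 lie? 0 and 1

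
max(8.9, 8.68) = 8.9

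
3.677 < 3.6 False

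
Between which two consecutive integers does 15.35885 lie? 15 and 16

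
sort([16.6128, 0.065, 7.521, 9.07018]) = [0.065, 7.521, 9.07018, 16.6128]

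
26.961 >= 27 False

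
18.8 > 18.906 False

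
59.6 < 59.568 False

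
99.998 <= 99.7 False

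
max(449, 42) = 449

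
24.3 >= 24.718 False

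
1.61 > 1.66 False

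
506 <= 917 True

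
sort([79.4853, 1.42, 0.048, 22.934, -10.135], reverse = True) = [79.4853, 22.934, 1.42, 0.048, -10.135]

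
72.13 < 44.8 False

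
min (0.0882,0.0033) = 0.0033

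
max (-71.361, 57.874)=57.874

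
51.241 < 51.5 True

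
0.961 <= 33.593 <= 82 True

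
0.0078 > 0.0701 False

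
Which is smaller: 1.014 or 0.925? 0.925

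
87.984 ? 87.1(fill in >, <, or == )>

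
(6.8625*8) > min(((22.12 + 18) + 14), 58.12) True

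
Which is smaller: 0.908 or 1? 0.908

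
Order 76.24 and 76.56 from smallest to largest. 76.24, 76.56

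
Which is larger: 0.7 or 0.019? 0.7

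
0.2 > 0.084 True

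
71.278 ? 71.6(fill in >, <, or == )<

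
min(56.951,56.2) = 56.2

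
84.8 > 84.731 True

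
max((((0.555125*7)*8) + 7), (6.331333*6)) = 38.087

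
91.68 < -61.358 False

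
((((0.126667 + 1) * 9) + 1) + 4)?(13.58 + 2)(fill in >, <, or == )<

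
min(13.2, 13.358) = 13.2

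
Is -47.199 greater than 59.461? No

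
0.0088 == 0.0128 False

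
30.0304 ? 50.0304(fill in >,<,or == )<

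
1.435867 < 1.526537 True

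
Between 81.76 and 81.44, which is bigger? 81.76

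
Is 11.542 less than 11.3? No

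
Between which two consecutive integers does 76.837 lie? 76 and 77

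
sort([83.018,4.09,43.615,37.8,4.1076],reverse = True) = [83.018,43.615,37.8,4.1076,4.09]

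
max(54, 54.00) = 54.00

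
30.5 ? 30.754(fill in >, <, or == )<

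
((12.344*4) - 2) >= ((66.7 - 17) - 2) False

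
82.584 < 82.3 False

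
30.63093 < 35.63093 True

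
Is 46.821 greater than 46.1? Yes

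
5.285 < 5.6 True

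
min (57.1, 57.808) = 57.1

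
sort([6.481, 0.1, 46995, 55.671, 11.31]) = [0.1, 6.481, 11.31, 55.671, 46995]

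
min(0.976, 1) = 0.976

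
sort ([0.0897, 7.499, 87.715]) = [0.0897, 7.499, 87.715]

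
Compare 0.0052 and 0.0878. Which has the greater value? 0.0878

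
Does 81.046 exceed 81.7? No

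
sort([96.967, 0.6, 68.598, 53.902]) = [0.6, 53.902, 68.598, 96.967]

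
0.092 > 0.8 False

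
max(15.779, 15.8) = 15.8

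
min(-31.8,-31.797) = -31.8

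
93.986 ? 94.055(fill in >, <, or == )<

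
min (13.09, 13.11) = 13.09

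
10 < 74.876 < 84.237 True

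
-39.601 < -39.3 True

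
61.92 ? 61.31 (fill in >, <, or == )>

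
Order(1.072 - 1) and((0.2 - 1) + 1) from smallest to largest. (1.072 - 1), ((0.2 - 1) + 1)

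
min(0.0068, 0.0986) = 0.0068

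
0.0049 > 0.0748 False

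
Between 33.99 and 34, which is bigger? 34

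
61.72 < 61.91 True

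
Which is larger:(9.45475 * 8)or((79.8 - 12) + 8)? ((79.8 - 12) + 8)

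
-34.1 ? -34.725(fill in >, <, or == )>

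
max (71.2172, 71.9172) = 71.9172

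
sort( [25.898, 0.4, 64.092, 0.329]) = [0.329, 0.4, 25.898, 64.092]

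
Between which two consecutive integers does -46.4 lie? -47 and -46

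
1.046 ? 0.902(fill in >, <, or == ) >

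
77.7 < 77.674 False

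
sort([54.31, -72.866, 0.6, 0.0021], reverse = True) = [54.31, 0.6, 0.0021, -72.866]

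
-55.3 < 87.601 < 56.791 False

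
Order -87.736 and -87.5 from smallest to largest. -87.736, -87.5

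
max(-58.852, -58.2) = -58.2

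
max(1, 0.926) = 1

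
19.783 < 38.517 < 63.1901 True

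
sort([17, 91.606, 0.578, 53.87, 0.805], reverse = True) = [91.606, 53.87, 17, 0.805, 0.578]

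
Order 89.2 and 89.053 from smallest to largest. 89.053, 89.2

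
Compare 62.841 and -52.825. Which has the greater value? 62.841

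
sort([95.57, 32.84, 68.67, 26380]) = [32.84, 68.67, 95.57, 26380]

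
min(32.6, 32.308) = 32.308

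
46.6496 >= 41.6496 True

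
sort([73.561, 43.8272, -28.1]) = [-28.1, 43.8272, 73.561]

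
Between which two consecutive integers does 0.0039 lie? 0 and 1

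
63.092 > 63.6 False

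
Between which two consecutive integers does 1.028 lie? 1 and 2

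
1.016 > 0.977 True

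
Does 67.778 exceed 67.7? Yes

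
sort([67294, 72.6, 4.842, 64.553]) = [4.842, 64.553, 72.6, 67294]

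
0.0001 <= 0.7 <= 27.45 True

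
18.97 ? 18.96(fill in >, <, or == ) >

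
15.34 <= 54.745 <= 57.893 True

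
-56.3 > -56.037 False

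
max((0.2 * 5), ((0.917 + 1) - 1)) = 1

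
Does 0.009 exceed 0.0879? No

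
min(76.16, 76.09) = 76.09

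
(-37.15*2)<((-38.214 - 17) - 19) True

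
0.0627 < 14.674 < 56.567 True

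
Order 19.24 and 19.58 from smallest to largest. 19.24, 19.58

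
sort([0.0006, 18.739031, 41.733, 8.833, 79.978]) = [0.0006, 8.833, 18.739031, 41.733, 79.978]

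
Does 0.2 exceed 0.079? Yes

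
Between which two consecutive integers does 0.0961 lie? 0 and 1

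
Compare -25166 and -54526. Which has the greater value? -25166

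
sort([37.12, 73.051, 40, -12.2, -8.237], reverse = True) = [73.051, 40, 37.12, -8.237, -12.2]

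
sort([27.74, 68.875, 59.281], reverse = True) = [68.875, 59.281, 27.74]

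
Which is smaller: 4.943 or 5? 4.943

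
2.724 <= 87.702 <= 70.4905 False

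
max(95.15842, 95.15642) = 95.15842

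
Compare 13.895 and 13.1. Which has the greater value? 13.895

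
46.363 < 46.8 True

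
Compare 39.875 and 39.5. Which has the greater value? 39.875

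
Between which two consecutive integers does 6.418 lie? 6 and 7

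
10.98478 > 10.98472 True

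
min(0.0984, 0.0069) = 0.0069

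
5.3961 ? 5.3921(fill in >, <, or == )>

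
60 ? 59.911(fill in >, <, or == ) >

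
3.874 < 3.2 False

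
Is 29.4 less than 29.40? No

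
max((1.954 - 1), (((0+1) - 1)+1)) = 1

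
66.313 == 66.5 False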